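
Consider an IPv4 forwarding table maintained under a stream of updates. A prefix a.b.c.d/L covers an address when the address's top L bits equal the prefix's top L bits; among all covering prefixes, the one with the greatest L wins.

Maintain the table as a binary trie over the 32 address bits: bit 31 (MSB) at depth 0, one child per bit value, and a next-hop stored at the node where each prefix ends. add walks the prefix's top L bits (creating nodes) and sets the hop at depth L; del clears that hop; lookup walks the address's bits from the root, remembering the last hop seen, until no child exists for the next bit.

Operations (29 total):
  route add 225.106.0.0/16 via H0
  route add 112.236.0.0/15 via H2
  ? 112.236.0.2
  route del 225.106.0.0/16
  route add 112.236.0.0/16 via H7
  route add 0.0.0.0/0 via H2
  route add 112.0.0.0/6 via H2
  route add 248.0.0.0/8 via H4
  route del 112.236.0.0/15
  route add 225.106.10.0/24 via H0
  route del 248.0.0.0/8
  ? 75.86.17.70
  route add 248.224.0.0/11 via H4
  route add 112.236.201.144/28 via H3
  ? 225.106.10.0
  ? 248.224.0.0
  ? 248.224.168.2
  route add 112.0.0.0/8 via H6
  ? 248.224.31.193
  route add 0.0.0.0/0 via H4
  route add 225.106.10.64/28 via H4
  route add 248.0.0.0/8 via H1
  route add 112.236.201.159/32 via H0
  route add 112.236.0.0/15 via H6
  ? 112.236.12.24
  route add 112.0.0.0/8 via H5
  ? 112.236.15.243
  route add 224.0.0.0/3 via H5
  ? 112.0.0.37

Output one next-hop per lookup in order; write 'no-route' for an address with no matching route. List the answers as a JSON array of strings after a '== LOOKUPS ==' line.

Apply in order:
  + 225.106.0.0/16 (H0) depth=16
  + 112.236.0.0/15 (H2) depth=15
  Q 112.236.0.2: descend 011100001110110 ; hops seen [H2] ; pick H2
  - 225.106.0.0/16 clear@16
  + 112.236.0.0/16 (H7) depth=16
  + 0.0.0.0/0 (H2) depth=0
  + 112.0.0.0/6 (H2) depth=6
  + 248.0.0.0/8 (H4) depth=8
  - 112.236.0.0/15 clear@15
  + 225.106.10.0/24 (H0) depth=24
  - 248.0.0.0/8 clear@8
  Q 75.86.17.70: descend 01 ; hops seen [H2] ; pick H2
  + 248.224.0.0/11 (H4) depth=11
  + 112.236.201.144/28 (H3) depth=28
  Q 225.106.10.0: descend 111000010110101000001010 ; hops seen [H2,H0] ; pick H0
  Q 248.224.0.0: descend 11111000111 ; hops seen [H2,H4] ; pick H4
  Q 248.224.168.2: descend 11111000111 ; hops seen [H2,H4] ; pick H4
  + 112.0.0.0/8 (H6) depth=8
  Q 248.224.31.193: descend 11111000111 ; hops seen [H2,H4] ; pick H4
  + 0.0.0.0/0 (H4) depth=0
  + 225.106.10.64/28 (H4) depth=28
  + 248.0.0.0/8 (H1) depth=8
  + 112.236.201.159/32 (H0) depth=32
  + 112.236.0.0/15 (H6) depth=15
  Q 112.236.12.24: descend 0111000011101100 ; hops seen [H4,H2,H6,H6,H7] ; pick H7
  + 112.0.0.0/8 (H5) depth=8
  Q 112.236.15.243: descend 0111000011101100 ; hops seen [H4,H2,H5,H6,H7] ; pick H7
  + 224.0.0.0/3 (H5) depth=3
  Q 112.0.0.37: descend 01110000 ; hops seen [H4,H2,H5] ; pick H5

== LOOKUPS ==
["H2","H2","H0","H4","H4","H4","H7","H7","H5"]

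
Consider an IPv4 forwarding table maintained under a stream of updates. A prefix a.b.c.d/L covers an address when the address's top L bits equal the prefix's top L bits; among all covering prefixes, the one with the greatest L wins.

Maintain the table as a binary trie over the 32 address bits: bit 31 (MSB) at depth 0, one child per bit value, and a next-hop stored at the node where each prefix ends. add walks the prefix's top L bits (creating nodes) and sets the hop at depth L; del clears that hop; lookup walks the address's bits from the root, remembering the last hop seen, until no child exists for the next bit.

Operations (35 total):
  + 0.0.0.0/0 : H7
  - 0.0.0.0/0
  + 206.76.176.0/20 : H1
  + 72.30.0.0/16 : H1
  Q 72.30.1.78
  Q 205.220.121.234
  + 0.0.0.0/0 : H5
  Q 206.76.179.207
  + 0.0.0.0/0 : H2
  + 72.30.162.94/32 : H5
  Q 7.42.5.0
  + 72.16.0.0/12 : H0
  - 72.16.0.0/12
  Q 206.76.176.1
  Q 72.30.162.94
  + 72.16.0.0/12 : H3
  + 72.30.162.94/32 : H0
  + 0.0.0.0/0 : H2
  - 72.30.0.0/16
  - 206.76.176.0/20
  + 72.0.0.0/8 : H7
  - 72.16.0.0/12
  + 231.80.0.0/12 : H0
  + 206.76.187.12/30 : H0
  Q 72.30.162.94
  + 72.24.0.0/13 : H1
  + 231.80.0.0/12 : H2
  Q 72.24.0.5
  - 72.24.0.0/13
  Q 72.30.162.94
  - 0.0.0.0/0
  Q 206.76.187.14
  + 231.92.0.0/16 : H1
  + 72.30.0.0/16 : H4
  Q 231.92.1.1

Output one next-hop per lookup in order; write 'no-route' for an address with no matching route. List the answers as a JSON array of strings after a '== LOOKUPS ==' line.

Trace:
  add 0.0.0.0/0 -> H7 at depth 0
  del 0.0.0.0/0 (clear depth 0)
  add 206.76.176.0/20 -> H1 at depth 20
  add 72.30.0.0/16 -> H1 at depth 16
  lookup 72.30.1.78: bits 0100100000011110 walk d0:-→d1:-→d2:-→d3:-→d4:-→d5:-→d6:-→d7:-→d8:-→d9:-→d10:-→d11:-→d12:-→d13:-→d14:-→d15:-→d16:H1 -> H1
  lookup 205.220.121.234: bits 110011 walk d0:-→d1:-→d2:-→d3:-→d4:-→d5:-→d6:- -> no-route
  add 0.0.0.0/0 -> H5 at depth 0
  lookup 206.76.179.207: bits 11001110010011001011 walk d0:H5→d1:-→d2:-→d3:-→d4:-→d5:-→d6:-→d7:-→d8:-→d9:-→d10:-→d11:-→d12:-→d13:-→d14:-→d15:-→d16:-→d17:-→d18:-→d19:-→d20:H1 -> H1
  add 0.0.0.0/0 -> H2 at depth 0
  add 72.30.162.94/32 -> H5 at depth 32
  lookup 7.42.5.0: bits 0 walk d0:H2→d1:- -> H2
  add 72.16.0.0/12 -> H0 at depth 12
  del 72.16.0.0/12 (clear depth 12)
  lookup 206.76.176.1: bits 11001110010011001011 walk d0:H2→d1:-→d2:-→d3:-→d4:-→d5:-→d6:-→d7:-→d8:-→d9:-→d10:-→d11:-→d12:-→d13:-→d14:-→d15:-→d16:-→d17:-→d18:-→d19:-→d20:H1 -> H1
  lookup 72.30.162.94: bits 01001000000111101010001001011110 walk d0:H2→d1:-→d2:-→d3:-→d4:-→d5:-→d6:-→d7:-→d8:-→d9:-→d10:-→d11:-→d12:-→d13:-→d14:-→d15:-→d16:H1→d17:-→d18:-→d19:-→d20:-→d21:-→d22:-→d23:-→d24:-→d25:-→d26:-→d27:-→d28:-→d29:-→d30:-→d31:-→d32:H5 -> H5
  add 72.16.0.0/12 -> H3 at depth 12
  add 72.30.162.94/32 -> H0 at depth 32
  add 0.0.0.0/0 -> H2 at depth 0
  del 72.30.0.0/16 (clear depth 16)
  del 206.76.176.0/20 (clear depth 20)
  add 72.0.0.0/8 -> H7 at depth 8
  del 72.16.0.0/12 (clear depth 12)
  add 231.80.0.0/12 -> H0 at depth 12
  add 206.76.187.12/30 -> H0 at depth 30
  lookup 72.30.162.94: bits 01001000000111101010001001011110 walk d0:H2→d1:-→d2:-→d3:-→d4:-→d5:-→d6:-→d7:-→d8:H7→d9:-→d10:-→d11:-→d12:-→d13:-→d14:-→d15:-→d16:-→d17:-→d18:-→d19:-→d20:-→d21:-→d22:-→d23:-→d24:-→d25:-→d26:-→d27:-→d28:-→d29:-→d30:-→d31:-→d32:H0 -> H0
  add 72.24.0.0/13 -> H1 at depth 13
  add 231.80.0.0/12 -> H2 at depth 12
  lookup 72.24.0.5: bits 0100100000011 walk d0:H2→d1:-→d2:-→d3:-→d4:-→d5:-→d6:-→d7:-→d8:H7→d9:-→d10:-→d11:-→d12:-→d13:H1 -> H1
  del 72.24.0.0/13 (clear depth 13)
  lookup 72.30.162.94: bits 01001000000111101010001001011110 walk d0:H2→d1:-→d2:-→d3:-→d4:-→d5:-→d6:-→d7:-→d8:H7→d9:-→d10:-→d11:-→d12:-→d13:-→d14:-→d15:-→d16:-→d17:-→d18:-→d19:-→d20:-→d21:-→d22:-→d23:-→d24:-→d25:-→d26:-→d27:-→d28:-→d29:-→d30:-→d31:-→d32:H0 -> H0
  del 0.0.0.0/0 (clear depth 0)
  lookup 206.76.187.14: bits 110011100100110010111011000011 walk d0:-→d1:-→d2:-→d3:-→d4:-→d5:-→d6:-→d7:-→d8:-→d9:-→d10:-→d11:-→d12:-→d13:-→d14:-→d15:-→d16:-→d17:-→d18:-→d19:-→d20:-→d21:-→d22:-→d23:-→d24:-→d25:-→d26:-→d27:-→d28:-→d29:-→d30:H0 -> H0
  add 231.92.0.0/16 -> H1 at depth 16
  add 72.30.0.0/16 -> H4 at depth 16
  lookup 231.92.1.1: bits 1110011101011100 walk d0:-→d1:-→d2:-→d3:-→d4:-→d5:-→d6:-→d7:-→d8:-→d9:-→d10:-→d11:-→d12:H2→d13:-→d14:-→d15:-→d16:H1 -> H1

== LOOKUPS ==
["H1","no-route","H1","H2","H1","H5","H0","H1","H0","H0","H1"]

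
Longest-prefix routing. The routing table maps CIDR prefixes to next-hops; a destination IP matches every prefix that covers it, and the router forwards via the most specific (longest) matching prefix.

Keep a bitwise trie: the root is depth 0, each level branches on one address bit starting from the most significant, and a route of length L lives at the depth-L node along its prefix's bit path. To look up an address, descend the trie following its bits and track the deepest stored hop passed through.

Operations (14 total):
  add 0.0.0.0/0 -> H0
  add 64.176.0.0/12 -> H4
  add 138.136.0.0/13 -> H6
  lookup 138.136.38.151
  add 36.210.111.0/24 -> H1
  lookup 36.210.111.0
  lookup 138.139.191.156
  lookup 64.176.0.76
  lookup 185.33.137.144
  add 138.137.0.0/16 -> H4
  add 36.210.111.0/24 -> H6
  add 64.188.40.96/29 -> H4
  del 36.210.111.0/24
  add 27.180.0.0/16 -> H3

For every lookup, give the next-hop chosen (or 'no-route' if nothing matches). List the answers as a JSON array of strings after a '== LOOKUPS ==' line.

Apply in order:
  + 0.0.0.0/0 (H0) depth=0
  + 64.176.0.0/12 (H4) depth=12
  + 138.136.0.0/13 (H6) depth=13
  Q 138.136.38.151: descend 1000101010001 ; hops seen [H0,H6] ; pick H6
  + 36.210.111.0/24 (H1) depth=24
  Q 36.210.111.0: descend 001001001101001001101111 ; hops seen [H0,H1] ; pick H1
  Q 138.139.191.156: descend 1000101010001 ; hops seen [H0,H6] ; pick H6
  Q 64.176.0.76: descend 010000001011 ; hops seen [H0,H4] ; pick H4
  Q 185.33.137.144: descend 10 ; hops seen [H0] ; pick H0
  + 138.137.0.0/16 (H4) depth=16
  + 36.210.111.0/24 (H6) depth=24
  + 64.188.40.96/29 (H4) depth=29
  - 36.210.111.0/24 clear@24
  + 27.180.0.0/16 (H3) depth=16

== LOOKUPS ==
["H6","H1","H6","H4","H0"]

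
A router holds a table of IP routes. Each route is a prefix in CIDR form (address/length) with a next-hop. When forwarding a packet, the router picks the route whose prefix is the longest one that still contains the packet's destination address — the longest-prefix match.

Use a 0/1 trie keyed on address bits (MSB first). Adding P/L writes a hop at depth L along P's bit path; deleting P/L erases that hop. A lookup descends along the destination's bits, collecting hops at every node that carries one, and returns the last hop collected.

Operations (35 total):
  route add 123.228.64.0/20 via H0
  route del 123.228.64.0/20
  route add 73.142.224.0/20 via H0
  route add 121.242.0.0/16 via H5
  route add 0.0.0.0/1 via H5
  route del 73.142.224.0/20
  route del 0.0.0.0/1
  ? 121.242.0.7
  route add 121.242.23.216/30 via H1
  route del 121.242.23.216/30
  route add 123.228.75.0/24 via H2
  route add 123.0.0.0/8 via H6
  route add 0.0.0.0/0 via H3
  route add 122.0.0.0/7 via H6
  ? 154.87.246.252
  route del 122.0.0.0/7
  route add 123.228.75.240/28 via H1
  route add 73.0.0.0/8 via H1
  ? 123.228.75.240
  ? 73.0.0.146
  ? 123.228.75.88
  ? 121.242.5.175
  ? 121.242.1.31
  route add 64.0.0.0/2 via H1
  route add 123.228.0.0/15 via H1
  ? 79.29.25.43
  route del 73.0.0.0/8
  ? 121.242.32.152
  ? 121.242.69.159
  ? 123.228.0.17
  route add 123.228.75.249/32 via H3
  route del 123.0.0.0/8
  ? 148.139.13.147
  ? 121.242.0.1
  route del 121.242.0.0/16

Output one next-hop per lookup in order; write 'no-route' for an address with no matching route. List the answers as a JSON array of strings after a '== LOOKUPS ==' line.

Process each operation:
  + 123.228.64.0/20 (H0) depth=20
  del 123.228.64.0/20 (clear depth 20)
  + 73.142.224.0/20 (H0) depth=20
  + 121.242.0.0/16 (H5) depth=16
  + 0.0.0.0/1 (H5) depth=1
  del 73.142.224.0/20 (clear depth 20)
  del 0.0.0.0/1 (clear depth 1)
  ? 121.242.0.7  path d0:-→d1:-→d2:-→d3:-→d4:-→d5:-→d6:-→d7:-→d8:-→d9:-→d10:-→d11:-→d12:-→d13:-→d14:-→d15:-→d16:H5  best=H5
  + 121.242.23.216/30 (H1) depth=30
  del 121.242.23.216/30 (clear depth 30)
  + 123.228.75.0/24 (H2) depth=24
  + 123.0.0.0/8 (H6) depth=8
  + 0.0.0.0/0 (H3) depth=0
  + 122.0.0.0/7 (H6) depth=7
  ? 154.87.246.252  path d0:H3  best=H3
  del 122.0.0.0/7 (clear depth 7)
  + 123.228.75.240/28 (H1) depth=28
  + 73.0.0.0/8 (H1) depth=8
  ? 123.228.75.240  path d0:H3→d1:-→d2:-→d3:-→d4:-→d5:-→d6:-→d7:-→d8:H6→d9:-→d10:-→d11:-→d12:-→d13:-→d14:-→d15:-→d16:-→d17:-→d18:-→d19:-→d20:-→d21:-→d22:-→d23:-→d24:H2→d25:-→d26:-→d27:-→d28:H1  best=H1
  ? 73.0.0.146  path d0:H3→d1:-→d2:-→d3:-→d4:-→d5:-→d6:-→d7:-→d8:H1  best=H1
  ? 123.228.75.88  path d0:H3→d1:-→d2:-→d3:-→d4:-→d5:-→d6:-→d7:-→d8:H6→d9:-→d10:-→d11:-→d12:-→d13:-→d14:-→d15:-→d16:-→d17:-→d18:-→d19:-→d20:-→d21:-→d22:-→d23:-→d24:H2  best=H2
  ? 121.242.5.175  path d0:H3→d1:-→d2:-→d3:-→d4:-→d5:-→d6:-→d7:-→d8:-→d9:-→d10:-→d11:-→d12:-→d13:-→d14:-→d15:-→d16:H5→d17:-→d18:-→d19:-  best=H5
  ? 121.242.1.31  path d0:H3→d1:-→d2:-→d3:-→d4:-→d5:-→d6:-→d7:-→d8:-→d9:-→d10:-→d11:-→d12:-→d13:-→d14:-→d15:-→d16:H5→d17:-→d18:-→d19:-  best=H5
  + 64.0.0.0/2 (H1) depth=2
  + 123.228.0.0/15 (H1) depth=15
  ? 79.29.25.43  path d0:H3→d1:-→d2:H1→d3:-→d4:-→d5:-  best=H1
  del 73.0.0.0/8 (clear depth 8)
  ? 121.242.32.152  path d0:H3→d1:-→d2:H1→d3:-→d4:-→d5:-→d6:-→d7:-→d8:-→d9:-→d10:-→d11:-→d12:-→d13:-→d14:-→d15:-→d16:H5→d17:-→d18:-  best=H5
  ? 121.242.69.159  path d0:H3→d1:-→d2:H1→d3:-→d4:-→d5:-→d6:-→d7:-→d8:-→d9:-→d10:-→d11:-→d12:-→d13:-→d14:-→d15:-→d16:H5→d17:-  best=H5
  ? 123.228.0.17  path d0:H3→d1:-→d2:H1→d3:-→d4:-→d5:-→d6:-→d7:-→d8:H6→d9:-→d10:-→d11:-→d12:-→d13:-→d14:-→d15:H1→d16:-→d17:-  best=H1
  + 123.228.75.249/32 (H3) depth=32
  del 123.0.0.0/8 (clear depth 8)
  ? 148.139.13.147  path d0:H3  best=H3
  ? 121.242.0.1  path d0:H3→d1:-→d2:H1→d3:-→d4:-→d5:-→d6:-→d7:-→d8:-→d9:-→d10:-→d11:-→d12:-→d13:-→d14:-→d15:-→d16:H5→d17:-→d18:-→d19:-  best=H5
  del 121.242.0.0/16 (clear depth 16)

== LOOKUPS ==
["H5","H3","H1","H1","H2","H5","H5","H1","H5","H5","H1","H3","H5"]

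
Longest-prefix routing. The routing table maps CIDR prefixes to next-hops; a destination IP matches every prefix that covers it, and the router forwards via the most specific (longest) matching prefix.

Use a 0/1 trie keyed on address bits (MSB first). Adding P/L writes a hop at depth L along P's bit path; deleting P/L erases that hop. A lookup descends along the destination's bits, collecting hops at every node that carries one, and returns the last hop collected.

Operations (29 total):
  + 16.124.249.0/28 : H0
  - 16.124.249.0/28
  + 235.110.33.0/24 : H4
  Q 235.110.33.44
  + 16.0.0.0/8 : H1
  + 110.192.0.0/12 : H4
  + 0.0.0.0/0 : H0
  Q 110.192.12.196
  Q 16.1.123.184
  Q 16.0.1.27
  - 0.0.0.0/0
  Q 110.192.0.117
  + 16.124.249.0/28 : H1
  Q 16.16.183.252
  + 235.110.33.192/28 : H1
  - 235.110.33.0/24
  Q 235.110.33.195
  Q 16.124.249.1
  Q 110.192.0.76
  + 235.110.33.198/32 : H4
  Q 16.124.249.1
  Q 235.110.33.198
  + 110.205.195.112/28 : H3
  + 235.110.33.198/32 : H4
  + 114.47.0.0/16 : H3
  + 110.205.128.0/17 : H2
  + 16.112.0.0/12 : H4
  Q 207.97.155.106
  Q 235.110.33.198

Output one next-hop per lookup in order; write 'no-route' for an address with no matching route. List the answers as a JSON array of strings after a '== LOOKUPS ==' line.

Apply in order:
  add 16.124.249.0/28 -> H0 at depth 28
  del 16.124.249.0/28 (clear depth 28)
  add 235.110.33.0/24 -> H4 at depth 24
  ? 235.110.33.44  path d0:-→d1:-→d2:-→d3:-→d4:-→d5:-→d6:-→d7:-→d8:-→d9:-→d10:-→d11:-→d12:-→d13:-→d14:-→d15:-→d16:-→d17:-→d18:-→d19:-→d20:-→d21:-→d22:-→d23:-→d24:H4  best=H4
  add 16.0.0.0/8 -> H1 at depth 8
  add 110.192.0.0/12 -> H4 at depth 12
  add 0.0.0.0/0 -> H0 at depth 0
  ? 110.192.12.196  path d0:H0→d1:-→d2:-→d3:-→d4:-→d5:-→d6:-→d7:-→d8:-→d9:-→d10:-→d11:-→d12:H4  best=H4
  ? 16.1.123.184  path d0:H0→d1:-→d2:-→d3:-→d4:-→d5:-→d6:-→d7:-→d8:H1→d9:-  best=H1
  ? 16.0.1.27  path d0:H0→d1:-→d2:-→d3:-→d4:-→d5:-→d6:-→d7:-→d8:H1→d9:-  best=H1
  del 0.0.0.0/0 (clear depth 0)
  ? 110.192.0.117  path d0:-→d1:-→d2:-→d3:-→d4:-→d5:-→d6:-→d7:-→d8:-→d9:-→d10:-→d11:-→d12:H4  best=H4
  add 16.124.249.0/28 -> H1 at depth 28
  ? 16.16.183.252  path d0:-→d1:-→d2:-→d3:-→d4:-→d5:-→d6:-→d7:-→d8:H1→d9:-  best=H1
  add 235.110.33.192/28 -> H1 at depth 28
  del 235.110.33.0/24 (clear depth 24)
  ? 235.110.33.195  path d0:-→d1:-→d2:-→d3:-→d4:-→d5:-→d6:-→d7:-→d8:-→d9:-→d10:-→d11:-→d12:-→d13:-→d14:-→d15:-→d16:-→d17:-→d18:-→d19:-→d20:-→d21:-→d22:-→d23:-→d24:-→d25:-→d26:-→d27:-→d28:H1  best=H1
  ? 16.124.249.1  path d0:-→d1:-→d2:-→d3:-→d4:-→d5:-→d6:-→d7:-→d8:H1→d9:-→d10:-→d11:-→d12:-→d13:-→d14:-→d15:-→d16:-→d17:-→d18:-→d19:-→d20:-→d21:-→d22:-→d23:-→d24:-→d25:-→d26:-→d27:-→d28:H1  best=H1
  ? 110.192.0.76  path d0:-→d1:-→d2:-→d3:-→d4:-→d5:-→d6:-→d7:-→d8:-→d9:-→d10:-→d11:-→d12:H4  best=H4
  add 235.110.33.198/32 -> H4 at depth 32
  ? 16.124.249.1  path d0:-→d1:-→d2:-→d3:-→d4:-→d5:-→d6:-→d7:-→d8:H1→d9:-→d10:-→d11:-→d12:-→d13:-→d14:-→d15:-→d16:-→d17:-→d18:-→d19:-→d20:-→d21:-→d22:-→d23:-→d24:-→d25:-→d26:-→d27:-→d28:H1  best=H1
  ? 235.110.33.198  path d0:-→d1:-→d2:-→d3:-→d4:-→d5:-→d6:-→d7:-→d8:-→d9:-→d10:-→d11:-→d12:-→d13:-→d14:-→d15:-→d16:-→d17:-→d18:-→d19:-→d20:-→d21:-→d22:-→d23:-→d24:-→d25:-→d26:-→d27:-→d28:H1→d29:-→d30:-→d31:-→d32:H4  best=H4
  add 110.205.195.112/28 -> H3 at depth 28
  add 235.110.33.198/32 -> H4 at depth 32
  add 114.47.0.0/16 -> H3 at depth 16
  add 110.205.128.0/17 -> H2 at depth 17
  add 16.112.0.0/12 -> H4 at depth 12
  ? 207.97.155.106  path d0:-→d1:-→d2:-  best=no-route
  ? 235.110.33.198  path d0:-→d1:-→d2:-→d3:-→d4:-→d5:-→d6:-→d7:-→d8:-→d9:-→d10:-→d11:-→d12:-→d13:-→d14:-→d15:-→d16:-→d17:-→d18:-→d19:-→d20:-→d21:-→d22:-→d23:-→d24:-→d25:-→d26:-→d27:-→d28:H1→d29:-→d30:-→d31:-→d32:H4  best=H4

== LOOKUPS ==
["H4","H4","H1","H1","H4","H1","H1","H1","H4","H1","H4","no-route","H4"]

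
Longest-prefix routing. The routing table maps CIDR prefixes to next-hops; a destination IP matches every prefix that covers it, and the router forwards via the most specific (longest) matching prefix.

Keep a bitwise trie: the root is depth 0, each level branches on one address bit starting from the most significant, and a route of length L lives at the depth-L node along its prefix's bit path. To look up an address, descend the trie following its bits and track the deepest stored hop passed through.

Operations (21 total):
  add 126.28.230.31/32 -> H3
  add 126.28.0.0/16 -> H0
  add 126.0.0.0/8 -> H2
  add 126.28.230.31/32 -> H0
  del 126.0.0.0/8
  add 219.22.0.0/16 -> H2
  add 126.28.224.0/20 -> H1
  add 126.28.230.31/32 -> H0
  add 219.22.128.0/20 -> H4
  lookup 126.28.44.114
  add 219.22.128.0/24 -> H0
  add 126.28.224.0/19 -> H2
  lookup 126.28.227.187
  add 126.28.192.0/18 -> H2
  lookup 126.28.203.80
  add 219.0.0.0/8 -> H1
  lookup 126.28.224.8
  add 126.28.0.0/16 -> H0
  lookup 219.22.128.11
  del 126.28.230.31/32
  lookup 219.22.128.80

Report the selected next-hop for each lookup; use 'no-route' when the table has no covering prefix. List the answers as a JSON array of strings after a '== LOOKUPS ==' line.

Trace:
  + 126.28.230.31/32 (H3) depth=32
  + 126.28.0.0/16 (H0) depth=16
  + 126.0.0.0/8 (H2) depth=8
  + 126.28.230.31/32 (H0) depth=32
  - 126.0.0.0/8 clear@8
  + 219.22.0.0/16 (H2) depth=16
  + 126.28.224.0/20 (H1) depth=20
  + 126.28.230.31/32 (H0) depth=32
  + 219.22.128.0/20 (H4) depth=20
  lookup 126.28.44.114: bits 0111111000011100 walk d0:-→d1:-→d2:-→d3:-→d4:-→d5:-→d6:-→d7:-→d8:-→d9:-→d10:-→d11:-→d12:-→d13:-→d14:-→d15:-→d16:H0 -> H0
  + 219.22.128.0/24 (H0) depth=24
  + 126.28.224.0/19 (H2) depth=19
  lookup 126.28.227.187: bits 011111100001110011100 walk d0:-→d1:-→d2:-→d3:-→d4:-→d5:-→d6:-→d7:-→d8:-→d9:-→d10:-→d11:-→d12:-→d13:-→d14:-→d15:-→d16:H0→d17:-→d18:-→d19:H2→d20:H1→d21:- -> H1
  + 126.28.192.0/18 (H2) depth=18
  lookup 126.28.203.80: bits 011111100001110011 walk d0:-→d1:-→d2:-→d3:-→d4:-→d5:-→d6:-→d7:-→d8:-→d9:-→d10:-→d11:-→d12:-→d13:-→d14:-→d15:-→d16:H0→d17:-→d18:H2 -> H2
  + 219.0.0.0/8 (H1) depth=8
  lookup 126.28.224.8: bits 011111100001110011100 walk d0:-→d1:-→d2:-→d3:-→d4:-→d5:-→d6:-→d7:-→d8:-→d9:-→d10:-→d11:-→d12:-→d13:-→d14:-→d15:-→d16:H0→d17:-→d18:H2→d19:H2→d20:H1→d21:- -> H1
  + 126.28.0.0/16 (H0) depth=16
  lookup 219.22.128.11: bits 110110110001011010000000 walk d0:-→d1:-→d2:-→d3:-→d4:-→d5:-→d6:-→d7:-→d8:H1→d9:-→d10:-→d11:-→d12:-→d13:-→d14:-→d15:-→d16:H2→d17:-→d18:-→d19:-→d20:H4→d21:-→d22:-→d23:-→d24:H0 -> H0
  - 126.28.230.31/32 clear@32
  lookup 219.22.128.80: bits 110110110001011010000000 walk d0:-→d1:-→d2:-→d3:-→d4:-→d5:-→d6:-→d7:-→d8:H1→d9:-→d10:-→d11:-→d12:-→d13:-→d14:-→d15:-→d16:H2→d17:-→d18:-→d19:-→d20:H4→d21:-→d22:-→d23:-→d24:H0 -> H0

== LOOKUPS ==
["H0","H1","H2","H1","H0","H0"]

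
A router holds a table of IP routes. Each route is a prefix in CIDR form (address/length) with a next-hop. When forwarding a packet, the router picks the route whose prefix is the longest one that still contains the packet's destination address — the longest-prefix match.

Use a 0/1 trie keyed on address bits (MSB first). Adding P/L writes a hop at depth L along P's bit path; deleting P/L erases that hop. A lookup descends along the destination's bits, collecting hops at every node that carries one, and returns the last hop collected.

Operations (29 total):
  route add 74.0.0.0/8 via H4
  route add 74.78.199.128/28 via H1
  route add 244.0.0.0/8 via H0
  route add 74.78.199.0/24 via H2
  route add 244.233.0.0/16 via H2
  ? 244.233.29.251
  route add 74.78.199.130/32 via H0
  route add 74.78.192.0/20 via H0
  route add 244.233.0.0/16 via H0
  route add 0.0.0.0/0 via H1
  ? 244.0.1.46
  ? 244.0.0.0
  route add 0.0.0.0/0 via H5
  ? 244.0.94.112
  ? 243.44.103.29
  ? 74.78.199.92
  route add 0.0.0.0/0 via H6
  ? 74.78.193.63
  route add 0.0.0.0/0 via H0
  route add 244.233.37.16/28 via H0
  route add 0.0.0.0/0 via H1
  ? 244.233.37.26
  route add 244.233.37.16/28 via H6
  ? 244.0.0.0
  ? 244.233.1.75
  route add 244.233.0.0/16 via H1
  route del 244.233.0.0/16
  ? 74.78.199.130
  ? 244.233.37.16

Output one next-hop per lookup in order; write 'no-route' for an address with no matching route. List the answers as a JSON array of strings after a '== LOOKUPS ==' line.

Process each operation:
  + 74.0.0.0/8 (H4) depth=8
  + 74.78.199.128/28 (H1) depth=28
  + 244.0.0.0/8 (H0) depth=8
  + 74.78.199.0/24 (H2) depth=24
  + 244.233.0.0/16 (H2) depth=16
  Q 244.233.29.251: descend 1111010011101001 ; hops seen [H0,H2] ; pick H2
  + 74.78.199.130/32 (H0) depth=32
  + 74.78.192.0/20 (H0) depth=20
  + 244.233.0.0/16 (H0) depth=16
  + 0.0.0.0/0 (H1) depth=0
  Q 244.0.1.46: descend 11110100 ; hops seen [H1,H0] ; pick H0
  Q 244.0.0.0: descend 11110100 ; hops seen [H1,H0] ; pick H0
  + 0.0.0.0/0 (H5) depth=0
  Q 244.0.94.112: descend 11110100 ; hops seen [H5,H0] ; pick H0
  Q 243.44.103.29: descend 11110 ; hops seen [H5] ; pick H5
  Q 74.78.199.92: descend 010010100100111011000111 ; hops seen [H5,H4,H0,H2] ; pick H2
  + 0.0.0.0/0 (H6) depth=0
  Q 74.78.193.63: descend 010010100100111011000 ; hops seen [H6,H4,H0] ; pick H0
  + 0.0.0.0/0 (H0) depth=0
  + 244.233.37.16/28 (H0) depth=28
  + 0.0.0.0/0 (H1) depth=0
  Q 244.233.37.26: descend 1111010011101001001001010001 ; hops seen [H1,H0,H0,H0] ; pick H0
  + 244.233.37.16/28 (H6) depth=28
  Q 244.0.0.0: descend 11110100 ; hops seen [H1,H0] ; pick H0
  Q 244.233.1.75: descend 111101001110100100 ; hops seen [H1,H0,H0] ; pick H0
  + 244.233.0.0/16 (H1) depth=16
  - 244.233.0.0/16 clear@16
  Q 74.78.199.130: descend 01001010010011101100011110000010 ; hops seen [H1,H4,H0,H2,H1,H0] ; pick H0
  Q 244.233.37.16: descend 1111010011101001001001010001 ; hops seen [H1,H0,H6] ; pick H6

== LOOKUPS ==
["H2","H0","H0","H0","H5","H2","H0","H0","H0","H0","H0","H6"]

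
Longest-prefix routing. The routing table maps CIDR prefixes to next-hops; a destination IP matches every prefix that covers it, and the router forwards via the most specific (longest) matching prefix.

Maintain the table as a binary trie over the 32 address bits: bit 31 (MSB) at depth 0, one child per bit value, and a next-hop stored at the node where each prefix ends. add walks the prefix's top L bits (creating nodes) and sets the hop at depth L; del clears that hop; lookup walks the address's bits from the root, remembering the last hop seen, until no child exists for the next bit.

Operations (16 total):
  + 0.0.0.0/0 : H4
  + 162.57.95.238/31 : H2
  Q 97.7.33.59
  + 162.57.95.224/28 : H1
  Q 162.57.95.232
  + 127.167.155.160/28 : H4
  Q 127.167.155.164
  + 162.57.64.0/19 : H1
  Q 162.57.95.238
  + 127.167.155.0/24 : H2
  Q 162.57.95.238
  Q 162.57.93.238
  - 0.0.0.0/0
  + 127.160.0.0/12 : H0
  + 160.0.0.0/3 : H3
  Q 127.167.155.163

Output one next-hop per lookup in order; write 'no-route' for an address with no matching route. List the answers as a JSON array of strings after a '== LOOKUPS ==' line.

Apply in order:
  + 0.0.0.0/0 (H4) depth=0
  + 162.57.95.238/31 (H2) depth=31
  lookup 97.7.33.59: bits ε walk d0:H4 -> H4
  + 162.57.95.224/28 (H1) depth=28
  lookup 162.57.95.232: bits 10100010001110010101111111101 walk d0:H4→d1:-→d2:-→d3:-→d4:-→d5:-→d6:-→d7:-→d8:-→d9:-→d10:-→d11:-→d12:-→d13:-→d14:-→d15:-→d16:-→d17:-→d18:-→d19:-→d20:-→d21:-→d22:-→d23:-→d24:-→d25:-→d26:-→d27:-→d28:H1→d29:- -> H1
  + 127.167.155.160/28 (H4) depth=28
  lookup 127.167.155.164: bits 0111111110100111100110111010 walk d0:H4→d1:-→d2:-→d3:-→d4:-→d5:-→d6:-→d7:-→d8:-→d9:-→d10:-→d11:-→d12:-→d13:-→d14:-→d15:-→d16:-→d17:-→d18:-→d19:-→d20:-→d21:-→d22:-→d23:-→d24:-→d25:-→d26:-→d27:-→d28:H4 -> H4
  + 162.57.64.0/19 (H1) depth=19
  lookup 162.57.95.238: bits 1010001000111001010111111110111 walk d0:H4→d1:-→d2:-→d3:-→d4:-→d5:-→d6:-→d7:-→d8:-→d9:-→d10:-→d11:-→d12:-→d13:-→d14:-→d15:-→d16:-→d17:-→d18:-→d19:H1→d20:-→d21:-→d22:-→d23:-→d24:-→d25:-→d26:-→d27:-→d28:H1→d29:-→d30:-→d31:H2 -> H2
  + 127.167.155.0/24 (H2) depth=24
  lookup 162.57.95.238: bits 1010001000111001010111111110111 walk d0:H4→d1:-→d2:-→d3:-→d4:-→d5:-→d6:-→d7:-→d8:-→d9:-→d10:-→d11:-→d12:-→d13:-→d14:-→d15:-→d16:-→d17:-→d18:-→d19:H1→d20:-→d21:-→d22:-→d23:-→d24:-→d25:-→d26:-→d27:-→d28:H1→d29:-→d30:-→d31:H2 -> H2
  lookup 162.57.93.238: bits 1010001000111001010111 walk d0:H4→d1:-→d2:-→d3:-→d4:-→d5:-→d6:-→d7:-→d8:-→d9:-→d10:-→d11:-→d12:-→d13:-→d14:-→d15:-→d16:-→d17:-→d18:-→d19:H1→d20:-→d21:-→d22:- -> H1
  - 0.0.0.0/0 clear@0
  + 127.160.0.0/12 (H0) depth=12
  + 160.0.0.0/3 (H3) depth=3
  lookup 127.167.155.163: bits 0111111110100111100110111010 walk d0:-→d1:-→d2:-→d3:-→d4:-→d5:-→d6:-→d7:-→d8:-→d9:-→d10:-→d11:-→d12:H0→d13:-→d14:-→d15:-→d16:-→d17:-→d18:-→d19:-→d20:-→d21:-→d22:-→d23:-→d24:H2→d25:-→d26:-→d27:-→d28:H4 -> H4

== LOOKUPS ==
["H4","H1","H4","H2","H2","H1","H4"]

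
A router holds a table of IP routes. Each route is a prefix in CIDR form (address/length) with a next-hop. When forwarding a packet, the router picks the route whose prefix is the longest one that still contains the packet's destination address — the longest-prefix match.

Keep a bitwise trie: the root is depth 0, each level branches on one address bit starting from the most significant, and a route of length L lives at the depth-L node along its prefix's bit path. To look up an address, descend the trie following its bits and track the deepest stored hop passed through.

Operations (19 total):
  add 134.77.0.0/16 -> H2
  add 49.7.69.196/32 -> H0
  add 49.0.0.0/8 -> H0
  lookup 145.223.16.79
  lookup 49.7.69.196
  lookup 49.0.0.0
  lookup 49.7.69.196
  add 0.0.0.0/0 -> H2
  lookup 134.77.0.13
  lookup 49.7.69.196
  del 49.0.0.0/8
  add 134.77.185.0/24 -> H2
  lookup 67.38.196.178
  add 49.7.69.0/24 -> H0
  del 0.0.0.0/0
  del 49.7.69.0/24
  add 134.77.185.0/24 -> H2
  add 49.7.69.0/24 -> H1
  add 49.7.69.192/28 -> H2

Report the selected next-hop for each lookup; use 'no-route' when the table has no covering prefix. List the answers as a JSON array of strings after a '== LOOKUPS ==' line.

Process each operation:
  add 134.77.0.0/16 -> H2 at depth 16
  add 49.7.69.196/32 -> H0 at depth 32
  add 49.0.0.0/8 -> H0 at depth 8
  Q 145.223.16.79: descend 100 ; hops seen [∅] ; pick no-route
  Q 49.7.69.196: descend 00110001000001110100010111000100 ; hops seen [H0,H0] ; pick H0
  Q 49.0.0.0: descend 0011000100000 ; hops seen [H0] ; pick H0
  Q 49.7.69.196: descend 00110001000001110100010111000100 ; hops seen [H0,H0] ; pick H0
  add 0.0.0.0/0 -> H2 at depth 0
  Q 134.77.0.13: descend 1000011001001101 ; hops seen [H2,H2] ; pick H2
  Q 49.7.69.196: descend 00110001000001110100010111000100 ; hops seen [H2,H0,H0] ; pick H0
  - 49.0.0.0/8 clear@8
  add 134.77.185.0/24 -> H2 at depth 24
  Q 67.38.196.178: descend 0 ; hops seen [H2] ; pick H2
  add 49.7.69.0/24 -> H0 at depth 24
  - 0.0.0.0/0 clear@0
  - 49.7.69.0/24 clear@24
  add 134.77.185.0/24 -> H2 at depth 24
  add 49.7.69.0/24 -> H1 at depth 24
  add 49.7.69.192/28 -> H2 at depth 28

== LOOKUPS ==
["no-route","H0","H0","H0","H2","H0","H2"]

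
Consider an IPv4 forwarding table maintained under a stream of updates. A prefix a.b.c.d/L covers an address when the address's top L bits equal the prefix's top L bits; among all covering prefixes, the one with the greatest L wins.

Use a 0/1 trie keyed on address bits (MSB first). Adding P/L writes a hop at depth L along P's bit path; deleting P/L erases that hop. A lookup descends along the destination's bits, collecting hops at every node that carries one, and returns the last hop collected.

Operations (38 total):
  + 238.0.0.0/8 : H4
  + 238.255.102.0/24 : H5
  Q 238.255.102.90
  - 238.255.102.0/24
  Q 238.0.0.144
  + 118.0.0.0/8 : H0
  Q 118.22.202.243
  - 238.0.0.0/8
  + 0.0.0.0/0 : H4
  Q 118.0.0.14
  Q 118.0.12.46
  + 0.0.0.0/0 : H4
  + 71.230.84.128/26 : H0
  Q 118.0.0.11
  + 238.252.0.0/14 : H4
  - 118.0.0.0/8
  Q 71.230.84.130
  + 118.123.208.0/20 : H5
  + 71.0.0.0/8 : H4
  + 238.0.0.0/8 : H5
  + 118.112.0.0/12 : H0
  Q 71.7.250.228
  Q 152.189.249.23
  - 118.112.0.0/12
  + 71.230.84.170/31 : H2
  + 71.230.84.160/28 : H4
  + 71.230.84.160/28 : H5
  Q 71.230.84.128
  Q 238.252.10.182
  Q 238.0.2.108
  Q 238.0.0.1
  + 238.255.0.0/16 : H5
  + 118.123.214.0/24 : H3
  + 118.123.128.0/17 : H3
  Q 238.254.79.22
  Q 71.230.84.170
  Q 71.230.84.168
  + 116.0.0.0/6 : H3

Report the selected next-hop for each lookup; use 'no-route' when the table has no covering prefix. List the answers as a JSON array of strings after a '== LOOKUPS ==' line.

Process each operation:
  add 238.0.0.0/8 -> H4 at depth 8
  add 238.255.102.0/24 -> H5 at depth 24
  ? 238.255.102.90  path d0:-→d1:-→d2:-→d3:-→d4:-→d5:-→d6:-→d7:-→d8:H4→d9:-→d10:-→d11:-→d12:-→d13:-→d14:-→d15:-→d16:-→d17:-→d18:-→d19:-→d20:-→d21:-→d22:-→d23:-→d24:H5  best=H5
  - 238.255.102.0/24 clear@24
  ? 238.0.0.144  path d0:-→d1:-→d2:-→d3:-→d4:-→d5:-→d6:-→d7:-→d8:H4  best=H4
  add 118.0.0.0/8 -> H0 at depth 8
  ? 118.22.202.243  path d0:-→d1:-→d2:-→d3:-→d4:-→d5:-→d6:-→d7:-→d8:H0  best=H0
  - 238.0.0.0/8 clear@8
  add 0.0.0.0/0 -> H4 at depth 0
  ? 118.0.0.14  path d0:H4→d1:-→d2:-→d3:-→d4:-→d5:-→d6:-→d7:-→d8:H0  best=H0
  ? 118.0.12.46  path d0:H4→d1:-→d2:-→d3:-→d4:-→d5:-→d6:-→d7:-→d8:H0  best=H0
  add 0.0.0.0/0 -> H4 at depth 0
  add 71.230.84.128/26 -> H0 at depth 26
  ? 118.0.0.11  path d0:H4→d1:-→d2:-→d3:-→d4:-→d5:-→d6:-→d7:-→d8:H0  best=H0
  add 238.252.0.0/14 -> H4 at depth 14
  - 118.0.0.0/8 clear@8
  ? 71.230.84.130  path d0:H4→d1:-→d2:-→d3:-→d4:-→d5:-→d6:-→d7:-→d8:-→d9:-→d10:-→d11:-→d12:-→d13:-→d14:-→d15:-→d16:-→d17:-→d18:-→d19:-→d20:-→d21:-→d22:-→d23:-→d24:-→d25:-→d26:H0  best=H0
  add 118.123.208.0/20 -> H5 at depth 20
  add 71.0.0.0/8 -> H4 at depth 8
  add 238.0.0.0/8 -> H5 at depth 8
  add 118.112.0.0/12 -> H0 at depth 12
  ? 71.7.250.228  path d0:H4→d1:-→d2:-→d3:-→d4:-→d5:-→d6:-→d7:-→d8:H4  best=H4
  ? 152.189.249.23  path d0:H4→d1:-  best=H4
  - 118.112.0.0/12 clear@12
  add 71.230.84.170/31 -> H2 at depth 31
  add 71.230.84.160/28 -> H4 at depth 28
  add 71.230.84.160/28 -> H5 at depth 28
  ? 71.230.84.128  path d0:H4→d1:-→d2:-→d3:-→d4:-→d5:-→d6:-→d7:-→d8:H4→d9:-→d10:-→d11:-→d12:-→d13:-→d14:-→d15:-→d16:-→d17:-→d18:-→d19:-→d20:-→d21:-→d22:-→d23:-→d24:-→d25:-→d26:H0  best=H0
  ? 238.252.10.182  path d0:H4→d1:-→d2:-→d3:-→d4:-→d5:-→d6:-→d7:-→d8:H5→d9:-→d10:-→d11:-→d12:-→d13:-→d14:H4  best=H4
  ? 238.0.2.108  path d0:H4→d1:-→d2:-→d3:-→d4:-→d5:-→d6:-→d7:-→d8:H5  best=H5
  ? 238.0.0.1  path d0:H4→d1:-→d2:-→d3:-→d4:-→d5:-→d6:-→d7:-→d8:H5  best=H5
  add 238.255.0.0/16 -> H5 at depth 16
  add 118.123.214.0/24 -> H3 at depth 24
  add 118.123.128.0/17 -> H3 at depth 17
  ? 238.254.79.22  path d0:H4→d1:-→d2:-→d3:-→d4:-→d5:-→d6:-→d7:-→d8:H5→d9:-→d10:-→d11:-→d12:-→d13:-→d14:H4→d15:-  best=H4
  ? 71.230.84.170  path d0:H4→d1:-→d2:-→d3:-→d4:-→d5:-→d6:-→d7:-→d8:H4→d9:-→d10:-→d11:-→d12:-→d13:-→d14:-→d15:-→d16:-→d17:-→d18:-→d19:-→d20:-→d21:-→d22:-→d23:-→d24:-→d25:-→d26:H0→d27:-→d28:H5→d29:-→d30:-→d31:H2  best=H2
  ? 71.230.84.168  path d0:H4→d1:-→d2:-→d3:-→d4:-→d5:-→d6:-→d7:-→d8:H4→d9:-→d10:-→d11:-→d12:-→d13:-→d14:-→d15:-→d16:-→d17:-→d18:-→d19:-→d20:-→d21:-→d22:-→d23:-→d24:-→d25:-→d26:H0→d27:-→d28:H5→d29:-→d30:-  best=H5
  add 116.0.0.0/6 -> H3 at depth 6

== LOOKUPS ==
["H5","H4","H0","H0","H0","H0","H0","H4","H4","H0","H4","H5","H5","H4","H2","H5"]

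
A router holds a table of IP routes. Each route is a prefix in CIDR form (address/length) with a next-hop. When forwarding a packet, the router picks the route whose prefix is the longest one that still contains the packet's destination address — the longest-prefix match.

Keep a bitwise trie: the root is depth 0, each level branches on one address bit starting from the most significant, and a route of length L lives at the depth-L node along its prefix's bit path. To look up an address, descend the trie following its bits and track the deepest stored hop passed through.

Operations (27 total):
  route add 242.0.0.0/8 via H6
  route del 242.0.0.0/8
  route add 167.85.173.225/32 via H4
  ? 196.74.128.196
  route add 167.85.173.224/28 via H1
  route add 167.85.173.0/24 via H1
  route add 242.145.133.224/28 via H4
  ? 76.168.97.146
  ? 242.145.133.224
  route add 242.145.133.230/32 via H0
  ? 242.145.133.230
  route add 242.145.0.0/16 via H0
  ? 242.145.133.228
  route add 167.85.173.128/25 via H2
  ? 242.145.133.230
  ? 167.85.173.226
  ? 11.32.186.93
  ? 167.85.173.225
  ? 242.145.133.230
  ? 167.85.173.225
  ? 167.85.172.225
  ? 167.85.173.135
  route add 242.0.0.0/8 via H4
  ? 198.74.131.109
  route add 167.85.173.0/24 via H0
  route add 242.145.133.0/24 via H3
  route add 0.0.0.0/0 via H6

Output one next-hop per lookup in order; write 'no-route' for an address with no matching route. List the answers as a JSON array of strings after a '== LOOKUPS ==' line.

Trace:
  add 242.0.0.0/8 -> H6 at depth 8
  - 242.0.0.0/8 clear@8
  add 167.85.173.225/32 -> H4 at depth 32
  ? 196.74.128.196  path d0:-→d1:-→d2:-  best=no-route
  add 167.85.173.224/28 -> H1 at depth 28
  add 167.85.173.0/24 -> H1 at depth 24
  add 242.145.133.224/28 -> H4 at depth 28
  ? 76.168.97.146  path d0:-  best=no-route
  ? 242.145.133.224  path d0:-→d1:-→d2:-→d3:-→d4:-→d5:-→d6:-→d7:-→d8:-→d9:-→d10:-→d11:-→d12:-→d13:-→d14:-→d15:-→d16:-→d17:-→d18:-→d19:-→d20:-→d21:-→d22:-→d23:-→d24:-→d25:-→d26:-→d27:-→d28:H4  best=H4
  add 242.145.133.230/32 -> H0 at depth 32
  ? 242.145.133.230  path d0:-→d1:-→d2:-→d3:-→d4:-→d5:-→d6:-→d7:-→d8:-→d9:-→d10:-→d11:-→d12:-→d13:-→d14:-→d15:-→d16:-→d17:-→d18:-→d19:-→d20:-→d21:-→d22:-→d23:-→d24:-→d25:-→d26:-→d27:-→d28:H4→d29:-→d30:-→d31:-→d32:H0  best=H0
  add 242.145.0.0/16 -> H0 at depth 16
  ? 242.145.133.228  path d0:-→d1:-→d2:-→d3:-→d4:-→d5:-→d6:-→d7:-→d8:-→d9:-→d10:-→d11:-→d12:-→d13:-→d14:-→d15:-→d16:H0→d17:-→d18:-→d19:-→d20:-→d21:-→d22:-→d23:-→d24:-→d25:-→d26:-→d27:-→d28:H4→d29:-→d30:-  best=H4
  add 167.85.173.128/25 -> H2 at depth 25
  ? 242.145.133.230  path d0:-→d1:-→d2:-→d3:-→d4:-→d5:-→d6:-→d7:-→d8:-→d9:-→d10:-→d11:-→d12:-→d13:-→d14:-→d15:-→d16:H0→d17:-→d18:-→d19:-→d20:-→d21:-→d22:-→d23:-→d24:-→d25:-→d26:-→d27:-→d28:H4→d29:-→d30:-→d31:-→d32:H0  best=H0
  ? 167.85.173.226  path d0:-→d1:-→d2:-→d3:-→d4:-→d5:-→d6:-→d7:-→d8:-→d9:-→d10:-→d11:-→d12:-→d13:-→d14:-→d15:-→d16:-→d17:-→d18:-→d19:-→d20:-→d21:-→d22:-→d23:-→d24:H1→d25:H2→d26:-→d27:-→d28:H1→d29:-→d30:-  best=H1
  ? 11.32.186.93  path d0:-  best=no-route
  ? 167.85.173.225  path d0:-→d1:-→d2:-→d3:-→d4:-→d5:-→d6:-→d7:-→d8:-→d9:-→d10:-→d11:-→d12:-→d13:-→d14:-→d15:-→d16:-→d17:-→d18:-→d19:-→d20:-→d21:-→d22:-→d23:-→d24:H1→d25:H2→d26:-→d27:-→d28:H1→d29:-→d30:-→d31:-→d32:H4  best=H4
  ? 242.145.133.230  path d0:-→d1:-→d2:-→d3:-→d4:-→d5:-→d6:-→d7:-→d8:-→d9:-→d10:-→d11:-→d12:-→d13:-→d14:-→d15:-→d16:H0→d17:-→d18:-→d19:-→d20:-→d21:-→d22:-→d23:-→d24:-→d25:-→d26:-→d27:-→d28:H4→d29:-→d30:-→d31:-→d32:H0  best=H0
  ? 167.85.173.225  path d0:-→d1:-→d2:-→d3:-→d4:-→d5:-→d6:-→d7:-→d8:-→d9:-→d10:-→d11:-→d12:-→d13:-→d14:-→d15:-→d16:-→d17:-→d18:-→d19:-→d20:-→d21:-→d22:-→d23:-→d24:H1→d25:H2→d26:-→d27:-→d28:H1→d29:-→d30:-→d31:-→d32:H4  best=H4
  ? 167.85.172.225  path d0:-→d1:-→d2:-→d3:-→d4:-→d5:-→d6:-→d7:-→d8:-→d9:-→d10:-→d11:-→d12:-→d13:-→d14:-→d15:-→d16:-→d17:-→d18:-→d19:-→d20:-→d21:-→d22:-→d23:-  best=no-route
  ? 167.85.173.135  path d0:-→d1:-→d2:-→d3:-→d4:-→d5:-→d6:-→d7:-→d8:-→d9:-→d10:-→d11:-→d12:-→d13:-→d14:-→d15:-→d16:-→d17:-→d18:-→d19:-→d20:-→d21:-→d22:-→d23:-→d24:H1→d25:H2  best=H2
  add 242.0.0.0/8 -> H4 at depth 8
  ? 198.74.131.109  path d0:-→d1:-→d2:-  best=no-route
  add 167.85.173.0/24 -> H0 at depth 24
  add 242.145.133.0/24 -> H3 at depth 24
  add 0.0.0.0/0 -> H6 at depth 0

== LOOKUPS ==
["no-route","no-route","H4","H0","H4","H0","H1","no-route","H4","H0","H4","no-route","H2","no-route"]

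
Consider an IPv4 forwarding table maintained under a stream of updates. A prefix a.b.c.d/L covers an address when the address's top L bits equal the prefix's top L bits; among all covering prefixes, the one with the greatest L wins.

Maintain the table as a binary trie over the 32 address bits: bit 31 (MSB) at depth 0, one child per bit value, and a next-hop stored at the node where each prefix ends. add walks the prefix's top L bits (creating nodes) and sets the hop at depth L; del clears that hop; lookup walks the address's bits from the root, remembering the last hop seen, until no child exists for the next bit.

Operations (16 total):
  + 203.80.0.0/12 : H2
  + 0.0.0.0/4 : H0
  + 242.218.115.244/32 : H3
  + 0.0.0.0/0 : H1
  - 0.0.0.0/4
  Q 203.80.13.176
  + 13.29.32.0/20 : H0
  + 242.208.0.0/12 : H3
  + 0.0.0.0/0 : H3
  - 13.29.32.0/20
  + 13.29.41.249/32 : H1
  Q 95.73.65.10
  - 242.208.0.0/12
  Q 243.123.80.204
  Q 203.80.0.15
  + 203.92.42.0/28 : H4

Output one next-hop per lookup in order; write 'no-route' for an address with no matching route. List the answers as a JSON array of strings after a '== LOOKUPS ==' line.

Process each operation:
  add 203.80.0.0/12 -> H2 at depth 12
  add 0.0.0.0/4 -> H0 at depth 4
  add 242.218.115.244/32 -> H3 at depth 32
  add 0.0.0.0/0 -> H1 at depth 0
  del 0.0.0.0/4 (clear depth 4)
  lookup 203.80.13.176: bits 110010110101 walk d0:H1→d1:-→d2:-→d3:-→d4:-→d5:-→d6:-→d7:-→d8:-→d9:-→d10:-→d11:-→d12:H2 -> H2
  add 13.29.32.0/20 -> H0 at depth 20
  add 242.208.0.0/12 -> H3 at depth 12
  add 0.0.0.0/0 -> H3 at depth 0
  del 13.29.32.0/20 (clear depth 20)
  add 13.29.41.249/32 -> H1 at depth 32
  lookup 95.73.65.10: bits 0 walk d0:H3→d1:- -> H3
  del 242.208.0.0/12 (clear depth 12)
  lookup 243.123.80.204: bits 1111001 walk d0:H3→d1:-→d2:-→d3:-→d4:-→d5:-→d6:-→d7:- -> H3
  lookup 203.80.0.15: bits 110010110101 walk d0:H3→d1:-→d2:-→d3:-→d4:-→d5:-→d6:-→d7:-→d8:-→d9:-→d10:-→d11:-→d12:H2 -> H2
  add 203.92.42.0/28 -> H4 at depth 28

== LOOKUPS ==
["H2","H3","H3","H2"]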